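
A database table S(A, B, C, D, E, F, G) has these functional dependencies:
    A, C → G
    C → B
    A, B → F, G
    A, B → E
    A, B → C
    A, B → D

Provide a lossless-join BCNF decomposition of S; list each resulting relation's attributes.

Candidate keys of the original relation: {A, B}, {A, C}.
Within {A, B, C, D, E, F, G}: {C}⁺ ∩ {A, B, C, D, E, F, G} = {B, C}, not the whole set, so C → B violates BCNF; decompose into {B, C} and {A, C, D, E, F, G}.
{B, C} is in BCNF.
{A, C, D, E, F, G} is in BCNF.

{A, C, D, E, F, G}; {B, C}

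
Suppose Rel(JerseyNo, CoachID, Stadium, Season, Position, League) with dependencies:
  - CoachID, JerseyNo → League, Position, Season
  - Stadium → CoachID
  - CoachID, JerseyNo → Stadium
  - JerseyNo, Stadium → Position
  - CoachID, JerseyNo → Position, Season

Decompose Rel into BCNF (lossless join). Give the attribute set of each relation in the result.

Candidate keys of the original relation: {CoachID, JerseyNo}, {JerseyNo, Stadium}.
{CoachID, JerseyNo, League, Position, Season, Stadium}: {Stadium} determines {CoachID, Stadium} here but is not a superkey — split on Stadium → CoachID, giving {CoachID, Stadium} and {JerseyNo, League, Position, Season, Stadium}.
{CoachID, Stadium} is in BCNF.
{JerseyNo, League, Position, Season, Stadium} is in BCNF.

{CoachID, Stadium}; {JerseyNo, League, Position, Season, Stadium}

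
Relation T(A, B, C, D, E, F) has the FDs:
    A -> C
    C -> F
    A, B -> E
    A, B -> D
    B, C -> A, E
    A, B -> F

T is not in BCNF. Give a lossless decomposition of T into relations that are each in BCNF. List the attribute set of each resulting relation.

{A, B, D, E}; {A, C}; {C, F}

Candidate keys of the original relation: {A, B}, {B, C}.
Within {A, B, C, D, E, F}: {A}⁺ ∩ {A, B, C, D, E, F} = {A, C, F}, not the whole set, so A -> C, F violates BCNF; decompose into {A, C, F} and {A, B, D, E}.
Within {A, C, F}: {C}⁺ ∩ {A, C, F} = {C, F}, not the whole set, so C -> F violates BCNF; decompose into {C, F} and {A, C}.
{C, F} is in BCNF.
{A, C} is in BCNF.
{A, B, D, E} is in BCNF.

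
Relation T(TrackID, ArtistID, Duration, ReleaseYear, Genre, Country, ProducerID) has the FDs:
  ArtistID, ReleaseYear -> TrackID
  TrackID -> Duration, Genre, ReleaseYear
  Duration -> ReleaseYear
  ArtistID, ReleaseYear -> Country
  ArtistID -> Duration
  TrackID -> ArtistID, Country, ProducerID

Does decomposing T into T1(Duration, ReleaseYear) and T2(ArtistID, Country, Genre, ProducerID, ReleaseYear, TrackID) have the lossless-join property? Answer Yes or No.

The shared attributes are {ReleaseYear} and {ReleaseYear}⁺ = {ReleaseYear}.
The closure covers neither T1 nor T2 entirely; the join is not lossless.

No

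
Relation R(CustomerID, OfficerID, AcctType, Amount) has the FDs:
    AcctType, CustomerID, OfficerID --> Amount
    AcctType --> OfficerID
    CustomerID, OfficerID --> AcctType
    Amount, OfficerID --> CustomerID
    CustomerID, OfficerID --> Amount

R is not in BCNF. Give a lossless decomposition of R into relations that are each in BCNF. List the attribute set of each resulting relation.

{AcctType, Amount, CustomerID}; {AcctType, OfficerID}

Candidate keys of the original relation: {AcctType, Amount}, {AcctType, CustomerID}, {Amount, OfficerID}, {CustomerID, OfficerID}.
Within {AcctType, Amount, CustomerID, OfficerID}: {AcctType}⁺ ∩ {AcctType, Amount, CustomerID, OfficerID} = {AcctType, OfficerID}, not the whole set, so AcctType --> OfficerID violates BCNF; decompose into {AcctType, OfficerID} and {AcctType, Amount, CustomerID}.
{AcctType, OfficerID} is in BCNF.
{AcctType, Amount, CustomerID} is in BCNF.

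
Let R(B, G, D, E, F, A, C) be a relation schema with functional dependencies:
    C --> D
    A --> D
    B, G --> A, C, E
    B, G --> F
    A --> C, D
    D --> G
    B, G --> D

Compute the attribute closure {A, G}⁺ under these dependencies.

{A, C, D, G}

Start with {A, G}.
A --> D applies; add {D} → now {A, D, G}.
A --> C, D applies; add {C} → now {A, C, D, G}.
No further FD applies.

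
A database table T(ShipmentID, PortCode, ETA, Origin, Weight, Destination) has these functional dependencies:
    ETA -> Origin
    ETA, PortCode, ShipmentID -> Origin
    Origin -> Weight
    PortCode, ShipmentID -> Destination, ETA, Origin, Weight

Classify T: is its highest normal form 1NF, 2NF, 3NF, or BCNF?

2NF

Candidate key: {PortCode, ShipmentID}. Prime attributes: {PortCode, ShipmentID}.
ETA -> Origin: {ETA}⁺ = {ETA, Origin, Weight}, which is not all of the attributes, so the left side is not a superkey — BCNF is violated.
ETA -> Origin has non-prime {Origin} on the right and a non-superkey on the left, so 3NF fails.
Checking every proper subset of each key, none determines a non-prime attribute — 2NF is satisfied.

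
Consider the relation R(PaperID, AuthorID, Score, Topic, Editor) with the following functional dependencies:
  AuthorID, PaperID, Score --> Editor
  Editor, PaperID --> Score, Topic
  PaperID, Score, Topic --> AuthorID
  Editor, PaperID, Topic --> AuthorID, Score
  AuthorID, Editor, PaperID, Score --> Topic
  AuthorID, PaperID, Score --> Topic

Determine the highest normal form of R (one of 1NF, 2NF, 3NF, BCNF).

Candidate keys: {AuthorID, PaperID, Score}, {Editor, PaperID}, {PaperID, Score, Topic}. Prime attributes: {AuthorID, Editor, PaperID, Score, Topic}.
Every FD has a superkey on the left, so the relation is in BCNF.

BCNF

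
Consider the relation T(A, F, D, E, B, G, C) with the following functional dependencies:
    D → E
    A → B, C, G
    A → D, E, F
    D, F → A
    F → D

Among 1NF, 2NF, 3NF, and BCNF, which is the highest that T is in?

2NF

Candidate keys: {A}, {F}. Prime attributes: {A, F}.
D → E breaks BCNF: {D}⁺ = {D, E}, so {D} is not a superkey.
D → E has non-prime {E} on the right and a non-superkey on the left, so 3NF fails.
With only single-attribute keys there can be no partial dependency, so 2NF holds.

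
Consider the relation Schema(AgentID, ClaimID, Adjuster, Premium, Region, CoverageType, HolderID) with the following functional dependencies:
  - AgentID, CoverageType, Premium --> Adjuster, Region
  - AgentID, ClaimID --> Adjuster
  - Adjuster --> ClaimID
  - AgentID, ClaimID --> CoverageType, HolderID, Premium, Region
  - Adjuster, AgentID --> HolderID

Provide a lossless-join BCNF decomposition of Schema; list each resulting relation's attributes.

{Adjuster, AgentID, CoverageType, HolderID, Premium, Region}; {Adjuster, ClaimID}

Candidate keys of the original relation: {Adjuster, AgentID}, {AgentID, ClaimID}, {AgentID, CoverageType, Premium}.
{Adjuster, AgentID, ClaimID, CoverageType, HolderID, Premium, Region}: {Adjuster} determines {Adjuster, ClaimID} here but is not a superkey — split on Adjuster --> ClaimID, giving {Adjuster, ClaimID} and {Adjuster, AgentID, CoverageType, HolderID, Premium, Region}.
{Adjuster, ClaimID}: every determinant is a superkey — BCNF.
{Adjuster, AgentID, CoverageType, HolderID, Premium, Region}: every determinant is a superkey — BCNF.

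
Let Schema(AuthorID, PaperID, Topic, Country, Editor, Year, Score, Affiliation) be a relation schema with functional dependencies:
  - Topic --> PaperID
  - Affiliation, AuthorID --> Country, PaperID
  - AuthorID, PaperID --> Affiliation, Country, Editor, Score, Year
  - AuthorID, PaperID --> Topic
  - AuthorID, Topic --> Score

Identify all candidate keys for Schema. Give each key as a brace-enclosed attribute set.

No FD produces {AuthorID}, so it must be in every candidate key.
Closure of {Affiliation, AuthorID} is {Affiliation, AuthorID, Country, Editor, PaperID, Score, Topic, Year}, the whole schema; {Affiliation, AuthorID} is a candidate key.
Closure of {AuthorID, PaperID} is {Affiliation, AuthorID, Country, Editor, PaperID, Score, Topic, Year}, the whole schema; {AuthorID, PaperID} is a candidate key.
Closure of {AuthorID, Topic} is {Affiliation, AuthorID, Country, Editor, PaperID, Score, Topic, Year}, the whole schema; {AuthorID, Topic} is a candidate key.
No proper subset of any of these is a key, and no other minimal superkey exists.

{Affiliation, AuthorID}, {AuthorID, PaperID}, {AuthorID, Topic}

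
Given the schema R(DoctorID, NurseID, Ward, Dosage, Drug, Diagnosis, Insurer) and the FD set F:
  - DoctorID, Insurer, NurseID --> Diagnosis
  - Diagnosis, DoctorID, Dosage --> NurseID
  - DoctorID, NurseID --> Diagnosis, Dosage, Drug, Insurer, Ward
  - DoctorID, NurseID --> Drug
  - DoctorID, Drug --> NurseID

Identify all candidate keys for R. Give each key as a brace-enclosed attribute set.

No FD produces {DoctorID}, so it must be in every candidate key.
{DoctorID, Drug}⁺ = {Diagnosis, DoctorID, Dosage, Drug, Insurer, NurseID, Ward} — all of the relation — so {DoctorID, Drug} is a candidate key.
{DoctorID, NurseID}⁺ = {Diagnosis, DoctorID, Dosage, Drug, Insurer, NurseID, Ward} — all of the relation — so {DoctorID, NurseID} is a candidate key.
{Diagnosis, DoctorID, Dosage}⁺ = {Diagnosis, DoctorID, Dosage, Drug, Insurer, NurseID, Ward} — all of the relation — so {Diagnosis, DoctorID, Dosage} is a candidate key.
No proper subset of any of these is a key, and no other minimal superkey exists.

{Diagnosis, DoctorID, Dosage}, {DoctorID, Drug}, {DoctorID, NurseID}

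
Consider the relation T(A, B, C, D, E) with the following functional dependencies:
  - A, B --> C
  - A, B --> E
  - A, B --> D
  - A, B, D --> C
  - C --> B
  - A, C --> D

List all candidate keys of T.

{A, B}, {A, C}

Attributes never on any right-hand side: {A} — every candidate key must contain it.
{A, B}⁺ = {A, B, C, D, E} — all of the relation — so {A, B} is a candidate key.
{A, C}⁺ = {A, B, C, D, E} — all of the relation — so {A, C} is a candidate key.
These are minimal and exhaustive — every other superkey contains one of them.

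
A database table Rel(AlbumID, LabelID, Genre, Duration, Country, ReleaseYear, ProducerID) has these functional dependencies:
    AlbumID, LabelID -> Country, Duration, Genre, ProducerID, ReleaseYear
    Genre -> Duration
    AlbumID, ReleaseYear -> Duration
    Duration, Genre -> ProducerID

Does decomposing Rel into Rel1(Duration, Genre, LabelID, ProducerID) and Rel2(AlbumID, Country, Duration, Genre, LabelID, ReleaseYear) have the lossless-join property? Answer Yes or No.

Common attributes: {Duration, Genre, LabelID}; their closure is {Duration, Genre, LabelID, ProducerID}.
Rel1 is contained in that closure, so Rel1 ∩ Rel2 -> Rel1 holds and the join is lossless.

Yes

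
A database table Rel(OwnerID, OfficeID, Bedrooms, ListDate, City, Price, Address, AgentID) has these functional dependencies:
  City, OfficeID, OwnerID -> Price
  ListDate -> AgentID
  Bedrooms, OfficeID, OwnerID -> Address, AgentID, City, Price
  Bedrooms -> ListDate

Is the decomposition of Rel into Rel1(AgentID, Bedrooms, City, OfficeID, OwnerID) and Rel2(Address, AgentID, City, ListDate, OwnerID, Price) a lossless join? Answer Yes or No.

No

The shared attributes are {AgentID, City, OwnerID} and {AgentID, City, OwnerID}⁺ = {AgentID, City, OwnerID}.
Neither Rel1 nor Rel2 is contained in that closure, so the decomposition is lossy.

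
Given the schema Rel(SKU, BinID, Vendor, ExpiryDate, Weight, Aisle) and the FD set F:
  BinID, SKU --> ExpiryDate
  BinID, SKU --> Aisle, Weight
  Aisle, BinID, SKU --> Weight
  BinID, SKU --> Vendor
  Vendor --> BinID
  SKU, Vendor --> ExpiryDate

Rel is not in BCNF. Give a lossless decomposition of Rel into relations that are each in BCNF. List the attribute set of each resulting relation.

Candidate keys of the original relation: {BinID, SKU}, {SKU, Vendor}.
Within {Aisle, BinID, ExpiryDate, SKU, Vendor, Weight}: {Vendor}⁺ ∩ {Aisle, BinID, ExpiryDate, SKU, Vendor, Weight} = {BinID, Vendor}, not the whole set, so Vendor --> BinID violates BCNF; decompose into {BinID, Vendor} and {Aisle, ExpiryDate, SKU, Vendor, Weight}.
{BinID, Vendor} has no BCNF violation.
{Aisle, ExpiryDate, SKU, Vendor, Weight} has no BCNF violation.

{Aisle, ExpiryDate, SKU, Vendor, Weight}; {BinID, Vendor}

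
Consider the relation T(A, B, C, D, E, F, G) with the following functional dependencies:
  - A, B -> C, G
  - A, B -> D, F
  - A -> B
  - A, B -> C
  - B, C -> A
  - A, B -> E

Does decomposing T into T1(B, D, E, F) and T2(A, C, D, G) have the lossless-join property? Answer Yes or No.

Common attributes: {D}; their closure is {D}.
T1 ⊄ {D} and T2 ⊄ {D}, so the split is lossy.

No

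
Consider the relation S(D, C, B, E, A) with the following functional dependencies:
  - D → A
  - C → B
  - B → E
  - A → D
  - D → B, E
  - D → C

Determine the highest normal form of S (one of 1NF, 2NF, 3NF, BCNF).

2NF

Candidate keys: {A}, {D}. Prime attributes: {A, D}.
C → B: {C}⁺ = {B, C, E}, which is not all of the attributes, so the left side is not a superkey — BCNF is violated.
Because {B} is non-prime and the left side of C → B is not a superkey, the relation is not in 3NF.
Every candidate key is a single attribute, so no partial dependency is possible; 2NF holds.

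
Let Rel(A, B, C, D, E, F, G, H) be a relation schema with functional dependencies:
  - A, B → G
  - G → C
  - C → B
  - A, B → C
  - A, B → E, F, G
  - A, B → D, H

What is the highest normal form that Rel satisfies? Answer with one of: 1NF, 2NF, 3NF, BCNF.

Candidate keys: {A, B}, {A, C}, {A, G}. Prime attributes: {A, B, C, G}.
G → C breaks BCNF: {G}⁺ = {B, C, G}, so {G} is not a superkey.
But every attribute on its right side ({C}) is prime, and the same holds for every other non-superkey FD, so 3NF still holds.

3NF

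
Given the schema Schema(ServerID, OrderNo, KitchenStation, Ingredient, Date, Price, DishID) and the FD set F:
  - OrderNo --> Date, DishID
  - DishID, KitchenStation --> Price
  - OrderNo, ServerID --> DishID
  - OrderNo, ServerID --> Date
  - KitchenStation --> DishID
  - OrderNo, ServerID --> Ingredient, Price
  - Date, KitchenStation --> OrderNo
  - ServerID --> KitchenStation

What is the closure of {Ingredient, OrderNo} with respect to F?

{Date, DishID, Ingredient, OrderNo}

Start with {Ingredient, OrderNo}.
OrderNo --> Date, DishID applies; add {Date, DishID} → now {Date, DishID, Ingredient, OrderNo}.
No further FD applies.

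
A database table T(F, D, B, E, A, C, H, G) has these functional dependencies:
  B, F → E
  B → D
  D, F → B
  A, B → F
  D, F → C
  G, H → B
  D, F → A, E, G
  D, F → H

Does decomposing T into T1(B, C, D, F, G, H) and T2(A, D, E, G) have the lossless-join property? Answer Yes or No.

Common attributes: {D, G}; their closure is {D, G}.
T1 ⊄ {D, G} and T2 ⊄ {D, G}, so the split is lossy.

No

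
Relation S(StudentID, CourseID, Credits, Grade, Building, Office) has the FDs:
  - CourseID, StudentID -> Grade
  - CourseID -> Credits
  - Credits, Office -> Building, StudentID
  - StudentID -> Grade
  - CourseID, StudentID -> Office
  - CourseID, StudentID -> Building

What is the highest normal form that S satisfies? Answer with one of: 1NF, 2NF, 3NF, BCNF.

Candidate keys: {CourseID, Office}, {CourseID, StudentID}. Prime attributes: {CourseID, Office, StudentID}.
CourseID -> Credits: {CourseID}⁺ = {CourseID, Credits}, which is not all of the attributes, so the left side is not a superkey — BCNF is violated.
CourseID -> Credits has non-prime {Credits} on the right and a non-superkey on the left, so 3NF fails.
The proper key subset {CourseID} of {CourseID, Office} determines non-prime {Credits}, so the relation is not even in 2NF.

1NF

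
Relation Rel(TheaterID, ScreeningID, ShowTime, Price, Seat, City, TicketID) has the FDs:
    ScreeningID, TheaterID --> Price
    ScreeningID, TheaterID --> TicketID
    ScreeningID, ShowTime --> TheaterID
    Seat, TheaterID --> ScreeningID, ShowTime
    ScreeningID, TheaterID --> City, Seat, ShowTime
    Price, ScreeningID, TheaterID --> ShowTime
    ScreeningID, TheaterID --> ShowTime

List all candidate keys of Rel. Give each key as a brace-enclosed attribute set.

{ScreeningID, ShowTime}, {ScreeningID, TheaterID}, {Seat, TheaterID}

Closure of {ScreeningID, ShowTime} is {City, Price, ScreeningID, Seat, ShowTime, TheaterID, TicketID}, the whole schema; {ScreeningID, ShowTime} is a candidate key.
Closure of {ScreeningID, TheaterID} is {City, Price, ScreeningID, Seat, ShowTime, TheaterID, TicketID}, the whole schema; {ScreeningID, TheaterID} is a candidate key.
Closure of {Seat, TheaterID} is {City, Price, ScreeningID, Seat, ShowTime, TheaterID, TicketID}, the whole schema; {Seat, TheaterID} is a candidate key.
Any other superkey properly contains one of these, so there are no further candidate keys.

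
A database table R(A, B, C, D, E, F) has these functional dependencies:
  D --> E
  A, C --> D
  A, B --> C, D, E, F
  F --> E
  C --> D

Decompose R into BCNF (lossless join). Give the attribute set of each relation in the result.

{A, B, C, F}; {C, D}; {D, E}

Candidate key of the original relation: {A, B}.
In {A, B, C, D, E, F}, {D} is not a superkey ({D}⁺ restricted to this set is {D, E}), so split on D --> E into {D, E} and {A, B, C, D, F}.
{D, E}: every determinant is a superkey — BCNF.
In {A, B, C, D, F}, {A, C} is not a superkey ({A, C}⁺ restricted to this set is {A, C, D}), so split on A, C --> D into {A, C, D} and {A, B, C, F}.
In {A, C, D}, {C} is not a superkey ({C}⁺ restricted to this set is {C, D}), so split on C --> D into {C, D} and {A, C}.
{C, D}: every determinant is a superkey — BCNF.
{A, C}: every determinant is a superkey — BCNF.
{A, B, C, F}: every determinant is a superkey — BCNF.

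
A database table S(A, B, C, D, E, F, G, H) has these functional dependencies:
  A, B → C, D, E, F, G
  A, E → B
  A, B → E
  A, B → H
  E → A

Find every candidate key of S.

{A, B}, {E}

{E}⁺ = {A, B, C, D, E, F, G, H}, which is every attribute, so {E} is a candidate key.
{A, B}⁺ = {A, B, C, D, E, F, G, H}, which is every attribute, so {A, B} is a candidate key.
No proper subset of any of these is a key, and no other minimal superkey exists.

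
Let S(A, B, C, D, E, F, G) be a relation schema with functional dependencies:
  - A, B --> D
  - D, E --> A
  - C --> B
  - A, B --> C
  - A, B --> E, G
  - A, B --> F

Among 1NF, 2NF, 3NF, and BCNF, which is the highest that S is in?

3NF

Candidate keys: {A, B}, {A, C}, {B, D, E}, {C, D, E}. Prime attributes: {A, B, C, D, E}.
D, E --> A breaks BCNF: {D, E}⁺ = {A, D, E}, so {D, E} is not a superkey.
Since {A} ⊆ prime attributes and every other non-superkey FD also has a prime right side, the schema is in 3NF.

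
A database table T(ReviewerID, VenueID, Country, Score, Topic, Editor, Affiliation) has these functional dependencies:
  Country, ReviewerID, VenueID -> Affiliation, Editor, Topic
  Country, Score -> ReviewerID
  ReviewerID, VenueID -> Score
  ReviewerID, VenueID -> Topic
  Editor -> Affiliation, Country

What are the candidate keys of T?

{Country, ReviewerID, VenueID}, {Country, Score, VenueID}, {Editor, ReviewerID, VenueID}, {Editor, Score, VenueID}

Attributes never on any right-hand side: {VenueID} — every candidate key must contain it.
Closure of {Country, ReviewerID, VenueID} is {Affiliation, Country, Editor, ReviewerID, Score, Topic, VenueID}, the whole schema; {Country, ReviewerID, VenueID} is a candidate key.
Closure of {Country, Score, VenueID} is {Affiliation, Country, Editor, ReviewerID, Score, Topic, VenueID}, the whole schema; {Country, Score, VenueID} is a candidate key.
Closure of {Editor, ReviewerID, VenueID} is {Affiliation, Country, Editor, ReviewerID, Score, Topic, VenueID}, the whole schema; {Editor, ReviewerID, VenueID} is a candidate key.
Closure of {Editor, Score, VenueID} is {Affiliation, Country, Editor, ReviewerID, Score, Topic, VenueID}, the whole schema; {Editor, Score, VenueID} is a candidate key.
These are minimal and exhaustive — every other superkey contains one of them.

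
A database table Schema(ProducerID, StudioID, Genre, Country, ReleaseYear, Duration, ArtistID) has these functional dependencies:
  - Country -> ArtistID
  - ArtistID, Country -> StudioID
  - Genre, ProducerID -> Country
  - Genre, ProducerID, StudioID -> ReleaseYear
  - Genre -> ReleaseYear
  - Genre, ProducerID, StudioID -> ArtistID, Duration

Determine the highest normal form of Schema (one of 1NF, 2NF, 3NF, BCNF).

1NF

Candidate key: {Genre, ProducerID}. Prime attributes: {Genre, ProducerID}.
Country -> ArtistID: {Country}⁺ = {ArtistID, Country, StudioID}, which is not all of the attributes, so the left side is not a superkey — BCNF is violated.
Country -> ArtistID determines the non-prime attribute {ArtistID} from a non-superkey — 3NF is violated.
Since {Genre} ⊂ {Genre, ProducerID} and {Genre}⁺ ⊇ {ReleaseYear} with {ReleaseYear} non-prime, there is a partial dependency; 2NF fails.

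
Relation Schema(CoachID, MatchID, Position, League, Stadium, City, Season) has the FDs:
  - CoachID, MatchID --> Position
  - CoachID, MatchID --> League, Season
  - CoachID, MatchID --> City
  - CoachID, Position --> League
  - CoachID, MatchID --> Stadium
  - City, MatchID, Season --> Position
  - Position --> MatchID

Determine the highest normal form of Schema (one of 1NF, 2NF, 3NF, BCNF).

Candidate keys: {CoachID, MatchID}, {CoachID, Position}. Prime attributes: {CoachID, MatchID, Position}.
For City, MatchID, Season --> Position we have {City, MatchID, Season}⁺ = {City, MatchID, Position, Season}; {City, MatchID, Season} is not a superkey, so BCNF fails.
Since {Position} ⊆ prime attributes and every other non-superkey FD also has a prime right side, the schema is in 3NF.

3NF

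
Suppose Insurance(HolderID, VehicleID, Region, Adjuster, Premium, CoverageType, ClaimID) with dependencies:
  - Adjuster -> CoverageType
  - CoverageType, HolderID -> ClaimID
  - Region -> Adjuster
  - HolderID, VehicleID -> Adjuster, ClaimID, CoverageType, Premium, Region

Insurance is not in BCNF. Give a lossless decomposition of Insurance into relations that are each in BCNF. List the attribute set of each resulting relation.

{Adjuster, CoverageType}; {Adjuster, Region}; {ClaimID, HolderID, Region}; {HolderID, Premium, Region, VehicleID}

Candidate key of the original relation: {HolderID, VehicleID}.
Within {Adjuster, ClaimID, CoverageType, HolderID, Premium, Region, VehicleID}: {Adjuster}⁺ ∩ {Adjuster, ClaimID, CoverageType, HolderID, Premium, Region, VehicleID} = {Adjuster, CoverageType}, not the whole set, so Adjuster -> CoverageType violates BCNF; decompose into {Adjuster, CoverageType} and {Adjuster, ClaimID, HolderID, Premium, Region, VehicleID}.
{Adjuster, CoverageType}: every determinant is a superkey — BCNF.
Within {Adjuster, ClaimID, HolderID, Premium, Region, VehicleID}: {Region}⁺ ∩ {Adjuster, ClaimID, HolderID, Premium, Region, VehicleID} = {Adjuster, Region}, not the whole set, so Region -> Adjuster violates BCNF; decompose into {Adjuster, Region} and {ClaimID, HolderID, Premium, Region, VehicleID}.
{Adjuster, Region}: every determinant is a superkey — BCNF.
Within {ClaimID, HolderID, Premium, Region, VehicleID}: {HolderID, Region}⁺ ∩ {ClaimID, HolderID, Premium, Region, VehicleID} = {ClaimID, HolderID, Region}, not the whole set, so HolderID, Region -> ClaimID violates BCNF; decompose into {ClaimID, HolderID, Region} and {HolderID, Premium, Region, VehicleID}.
{ClaimID, HolderID, Region}: every determinant is a superkey — BCNF.
{HolderID, Premium, Region, VehicleID}: every determinant is a superkey — BCNF.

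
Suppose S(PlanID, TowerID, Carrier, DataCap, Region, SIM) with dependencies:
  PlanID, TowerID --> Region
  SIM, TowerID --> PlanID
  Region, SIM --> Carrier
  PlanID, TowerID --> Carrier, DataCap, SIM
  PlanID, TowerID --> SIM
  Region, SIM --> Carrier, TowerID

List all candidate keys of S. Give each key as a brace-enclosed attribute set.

Closure of {PlanID, TowerID} is {Carrier, DataCap, PlanID, Region, SIM, TowerID}, the whole schema; {PlanID, TowerID} is a candidate key.
Closure of {Region, SIM} is {Carrier, DataCap, PlanID, Region, SIM, TowerID}, the whole schema; {Region, SIM} is a candidate key.
Closure of {SIM, TowerID} is {Carrier, DataCap, PlanID, Region, SIM, TowerID}, the whole schema; {SIM, TowerID} is a candidate key.
Any other superkey properly contains one of these, so there are no further candidate keys.

{PlanID, TowerID}, {Region, SIM}, {SIM, TowerID}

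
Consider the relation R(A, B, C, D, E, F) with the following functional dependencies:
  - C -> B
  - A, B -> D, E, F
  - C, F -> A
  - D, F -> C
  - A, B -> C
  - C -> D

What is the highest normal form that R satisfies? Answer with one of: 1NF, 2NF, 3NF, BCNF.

Candidate keys: {A, B}, {A, C}, {C, F}, {D, F}. Prime attributes: {A, B, C, D, F}.
For C -> B we have {C}⁺ = {B, C, D}; {C} is not a superkey, so BCNF fails.
Since {B} ⊆ prime attributes and every other non-superkey FD also has a prime right side, the schema is in 3NF.

3NF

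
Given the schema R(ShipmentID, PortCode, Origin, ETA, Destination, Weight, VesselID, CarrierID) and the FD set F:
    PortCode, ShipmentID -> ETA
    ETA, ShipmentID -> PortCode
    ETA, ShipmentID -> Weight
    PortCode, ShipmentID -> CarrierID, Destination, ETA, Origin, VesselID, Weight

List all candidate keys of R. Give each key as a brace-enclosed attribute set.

{ETA, ShipmentID}, {PortCode, ShipmentID}

{ShipmentID} never appears on the right of any FD, so every key must include it.
Closure of {ETA, ShipmentID} is {CarrierID, Destination, ETA, Origin, PortCode, ShipmentID, VesselID, Weight}, the whole schema; {ETA, ShipmentID} is a candidate key.
Closure of {PortCode, ShipmentID} is {CarrierID, Destination, ETA, Origin, PortCode, ShipmentID, VesselID, Weight}, the whole schema; {PortCode, ShipmentID} is a candidate key.
These are minimal and exhaustive — every other superkey contains one of them.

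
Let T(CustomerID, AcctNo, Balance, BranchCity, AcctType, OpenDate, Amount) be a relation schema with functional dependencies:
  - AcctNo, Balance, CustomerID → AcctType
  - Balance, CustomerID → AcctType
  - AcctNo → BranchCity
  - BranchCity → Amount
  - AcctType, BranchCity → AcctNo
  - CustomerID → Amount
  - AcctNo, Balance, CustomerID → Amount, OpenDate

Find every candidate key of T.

{AcctNo, Balance, CustomerID}, {Balance, BranchCity, CustomerID}

No FD produces {Balance, CustomerID}, so they must be in every candidate key.
{AcctNo, Balance, CustomerID}⁺ = {AcctNo, AcctType, Amount, Balance, BranchCity, CustomerID, OpenDate}, which is every attribute, so {AcctNo, Balance, CustomerID} is a candidate key.
{Balance, BranchCity, CustomerID}⁺ = {AcctNo, AcctType, Amount, Balance, BranchCity, CustomerID, OpenDate}, which is every attribute, so {Balance, BranchCity, CustomerID} is a candidate key.
No proper subset of any of these is a key, and no other minimal superkey exists.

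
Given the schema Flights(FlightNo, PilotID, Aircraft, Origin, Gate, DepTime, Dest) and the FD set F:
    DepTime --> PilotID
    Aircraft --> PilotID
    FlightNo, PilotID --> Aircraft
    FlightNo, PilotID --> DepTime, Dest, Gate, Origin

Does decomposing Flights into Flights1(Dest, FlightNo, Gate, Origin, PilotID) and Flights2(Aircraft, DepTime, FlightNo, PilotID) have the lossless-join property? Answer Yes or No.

Yes

Flights1 ∩ Flights2 = {FlightNo, PilotID}; its closure under F is {Aircraft, DepTime, Dest, FlightNo, Gate, Origin, PilotID}.
Flights1 is contained in that closure, so Flights1 ∩ Flights2 --> Flights1 holds and the join is lossless.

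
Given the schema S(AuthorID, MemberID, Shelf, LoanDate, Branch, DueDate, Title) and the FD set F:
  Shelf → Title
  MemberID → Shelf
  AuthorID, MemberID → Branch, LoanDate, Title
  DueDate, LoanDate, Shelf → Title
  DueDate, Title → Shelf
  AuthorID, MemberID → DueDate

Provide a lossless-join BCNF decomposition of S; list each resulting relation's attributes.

Candidate key of the original relation: {AuthorID, MemberID}.
{AuthorID, Branch, DueDate, LoanDate, MemberID, Shelf, Title}: {Shelf} determines {Shelf, Title} here but is not a superkey — split on Shelf → Title, giving {Shelf, Title} and {AuthorID, Branch, DueDate, LoanDate, MemberID, Shelf}.
{Shelf, Title} is in BCNF.
{AuthorID, Branch, DueDate, LoanDate, MemberID, Shelf}: {MemberID} determines {MemberID, Shelf} here but is not a superkey — split on MemberID → Shelf, giving {MemberID, Shelf} and {AuthorID, Branch, DueDate, LoanDate, MemberID}.
{MemberID, Shelf} is in BCNF.
{AuthorID, Branch, DueDate, LoanDate, MemberID} is in BCNF.

{AuthorID, Branch, DueDate, LoanDate, MemberID}; {MemberID, Shelf}; {Shelf, Title}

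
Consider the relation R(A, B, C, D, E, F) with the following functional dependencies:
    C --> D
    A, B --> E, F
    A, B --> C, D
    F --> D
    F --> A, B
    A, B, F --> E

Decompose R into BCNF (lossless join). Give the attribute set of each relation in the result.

Candidate keys of the original relation: {A, B}, {F}.
In {A, B, C, D, E, F}, {C} is not a superkey ({C}⁺ restricted to this set is {C, D}), so split on C --> D into {C, D} and {A, B, C, E, F}.
{C, D}: every determinant is a superkey — BCNF.
{A, B, C, E, F}: every determinant is a superkey — BCNF.

{A, B, C, E, F}; {C, D}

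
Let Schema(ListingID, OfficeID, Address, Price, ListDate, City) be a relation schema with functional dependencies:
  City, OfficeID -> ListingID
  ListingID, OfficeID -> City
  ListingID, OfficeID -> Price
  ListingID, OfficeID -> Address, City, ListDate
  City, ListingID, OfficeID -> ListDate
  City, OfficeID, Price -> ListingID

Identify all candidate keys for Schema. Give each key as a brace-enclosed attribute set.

{City, OfficeID}, {ListingID, OfficeID}

{OfficeID} never appears on the right of any FD, so every key must include it.
{City, OfficeID}⁺ = {Address, City, ListDate, ListingID, OfficeID, Price} — all of the relation — so {City, OfficeID} is a candidate key.
{ListingID, OfficeID}⁺ = {Address, City, ListDate, ListingID, OfficeID, Price} — all of the relation — so {ListingID, OfficeID} is a candidate key.
These are minimal and exhaustive — every other superkey contains one of them.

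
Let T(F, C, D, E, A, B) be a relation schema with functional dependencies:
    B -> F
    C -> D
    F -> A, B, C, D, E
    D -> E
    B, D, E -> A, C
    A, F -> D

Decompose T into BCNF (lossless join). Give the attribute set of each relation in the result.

{A, B, C, F}; {C, D}; {D, E}

Candidate keys of the original relation: {B}, {F}.
Within {A, B, C, D, E, F}: {C}⁺ ∩ {A, B, C, D, E, F} = {C, D, E}, not the whole set, so C -> D, E violates BCNF; decompose into {C, D, E} and {A, B, C, F}.
Within {C, D, E}: {D}⁺ ∩ {C, D, E} = {D, E}, not the whole set, so D -> E violates BCNF; decompose into {D, E} and {C, D}.
{D, E}: every determinant is a superkey — BCNF.
{C, D}: every determinant is a superkey — BCNF.
{A, B, C, F}: every determinant is a superkey — BCNF.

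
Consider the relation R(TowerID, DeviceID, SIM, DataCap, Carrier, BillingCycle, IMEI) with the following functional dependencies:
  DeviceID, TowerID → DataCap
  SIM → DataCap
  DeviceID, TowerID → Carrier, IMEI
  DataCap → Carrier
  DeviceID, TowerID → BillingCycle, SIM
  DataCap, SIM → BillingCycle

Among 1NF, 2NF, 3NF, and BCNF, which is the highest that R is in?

2NF

Candidate key: {DeviceID, TowerID}. Prime attributes: {DeviceID, TowerID}.
SIM → DataCap: {SIM}⁺ = {BillingCycle, Carrier, DataCap, SIM}, which is not all of the attributes, so the left side is not a superkey — BCNF is violated.
Because {DataCap} is non-prime and the left side of SIM → DataCap is not a superkey, the relation is not in 3NF.
No proper subset of a key has a non-prime attribute in its closure, so there is no partial dependency; 2NF holds.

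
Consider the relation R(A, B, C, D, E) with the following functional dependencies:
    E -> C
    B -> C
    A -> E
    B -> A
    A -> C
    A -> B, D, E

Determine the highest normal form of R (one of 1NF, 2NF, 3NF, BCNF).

Candidate keys: {A}, {B}. Prime attributes: {A, B}.
E -> C breaks BCNF: {E}⁺ = {C, E}, so {E} is not a superkey.
E -> C has non-prime {C} on the right and a non-superkey on the left, so 3NF fails.
With only single-attribute keys there can be no partial dependency, so 2NF holds.

2NF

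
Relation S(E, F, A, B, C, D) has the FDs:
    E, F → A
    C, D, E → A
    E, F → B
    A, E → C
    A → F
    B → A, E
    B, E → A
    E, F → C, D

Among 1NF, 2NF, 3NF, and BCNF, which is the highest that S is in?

3NF

Candidate keys: {A, E}, {B}, {C, D, E}, {E, F}. Prime attributes: {A, B, C, D, E, F}.
A → F breaks BCNF: {A}⁺ = {A, F}, so {A} is not a superkey.
Since {F} ⊆ prime attributes and every other non-superkey FD also has a prime right side, the schema is in 3NF.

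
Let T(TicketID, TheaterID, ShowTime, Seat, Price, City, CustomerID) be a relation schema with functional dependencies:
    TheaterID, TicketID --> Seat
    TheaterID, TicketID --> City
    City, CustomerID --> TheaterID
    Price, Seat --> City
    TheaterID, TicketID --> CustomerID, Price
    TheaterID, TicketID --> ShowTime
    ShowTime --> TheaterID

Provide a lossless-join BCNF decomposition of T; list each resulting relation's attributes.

Candidate keys of the original relation: {City, CustomerID, TicketID}, {CustomerID, Price, Seat, TicketID}, {ShowTime, TicketID}, {TheaterID, TicketID}.
{City, CustomerID, Price, Seat, ShowTime, TheaterID, TicketID}: {City, CustomerID} determines {City, CustomerID, TheaterID} here but is not a superkey — split on City, CustomerID --> TheaterID, giving {City, CustomerID, TheaterID} and {City, CustomerID, Price, Seat, ShowTime, TicketID}.
{City, CustomerID, TheaterID} is in BCNF.
{City, CustomerID, Price, Seat, ShowTime, TicketID}: {Price, Seat} determines {City, Price, Seat} here but is not a superkey — split on Price, Seat --> City, giving {City, Price, Seat} and {CustomerID, Price, Seat, ShowTime, TicketID}.
{City, Price, Seat} is in BCNF.
{CustomerID, Price, Seat, ShowTime, TicketID} is in BCNF.

{City, CustomerID, TheaterID}; {City, Price, Seat}; {CustomerID, Price, Seat, ShowTime, TicketID}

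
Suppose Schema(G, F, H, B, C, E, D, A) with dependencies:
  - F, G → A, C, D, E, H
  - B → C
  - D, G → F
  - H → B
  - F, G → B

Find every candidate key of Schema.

Attributes never on any right-hand side: {G} — every candidate key must contain it.
{D, G} is a candidate key since {D, G}⁺ = {A, B, C, D, E, F, G, H} covers every attribute.
{F, G} is a candidate key since {F, G}⁺ = {A, B, C, D, E, F, G, H} covers every attribute.
Any other superkey properly contains one of these, so there are no further candidate keys.

{D, G}, {F, G}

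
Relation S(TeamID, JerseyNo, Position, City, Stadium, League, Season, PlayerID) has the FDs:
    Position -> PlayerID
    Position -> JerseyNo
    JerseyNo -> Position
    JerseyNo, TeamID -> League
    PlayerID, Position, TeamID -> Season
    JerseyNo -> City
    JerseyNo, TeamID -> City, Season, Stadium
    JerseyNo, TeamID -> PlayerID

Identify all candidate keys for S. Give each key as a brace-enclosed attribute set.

No FD produces {TeamID}, so it must be in every candidate key.
{JerseyNo, TeamID}⁺ = {City, JerseyNo, League, PlayerID, Position, Season, Stadium, TeamID} — all of the relation — so {JerseyNo, TeamID} is a candidate key.
{Position, TeamID}⁺ = {City, JerseyNo, League, PlayerID, Position, Season, Stadium, TeamID} — all of the relation — so {Position, TeamID} is a candidate key.
No proper subset of any of these is a key, and no other minimal superkey exists.

{JerseyNo, TeamID}, {Position, TeamID}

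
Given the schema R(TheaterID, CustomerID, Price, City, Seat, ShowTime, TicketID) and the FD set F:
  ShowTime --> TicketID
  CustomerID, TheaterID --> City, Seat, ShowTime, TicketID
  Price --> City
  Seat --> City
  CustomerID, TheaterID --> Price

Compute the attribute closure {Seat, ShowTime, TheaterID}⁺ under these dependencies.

{City, Seat, ShowTime, TheaterID, TicketID}

Start with {Seat, ShowTime, TheaterID}.
ShowTime --> TicketID applies; add {TicketID} → now {Seat, ShowTime, TheaterID, TicketID}.
Seat --> City applies; add {City} → now {City, Seat, ShowTime, TheaterID, TicketID}.
No further FD applies.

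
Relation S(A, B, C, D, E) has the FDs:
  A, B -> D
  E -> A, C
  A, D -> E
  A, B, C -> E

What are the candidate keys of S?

{A, B}, {B, E}

Attributes never on any right-hand side: {B} — every candidate key must contain it.
{A, B} is a candidate key since {A, B}⁺ = {A, B, C, D, E} covers every attribute.
{B, E} is a candidate key since {B, E}⁺ = {A, B, C, D, E} covers every attribute.
No proper subset of any of these is a key, and no other minimal superkey exists.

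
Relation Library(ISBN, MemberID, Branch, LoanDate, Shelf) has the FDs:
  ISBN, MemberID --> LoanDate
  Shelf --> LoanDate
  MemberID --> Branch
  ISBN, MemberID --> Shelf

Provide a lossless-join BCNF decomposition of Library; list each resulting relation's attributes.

Candidate key of the original relation: {ISBN, MemberID}.
In {Branch, ISBN, LoanDate, MemberID, Shelf}, {Shelf} is not a superkey ({Shelf}⁺ restricted to this set is {LoanDate, Shelf}), so split on Shelf --> LoanDate into {LoanDate, Shelf} and {Branch, ISBN, MemberID, Shelf}.
{LoanDate, Shelf}: every determinant is a superkey — BCNF.
In {Branch, ISBN, MemberID, Shelf}, {MemberID} is not a superkey ({MemberID}⁺ restricted to this set is {Branch, MemberID}), so split on MemberID --> Branch into {Branch, MemberID} and {ISBN, MemberID, Shelf}.
{Branch, MemberID}: every determinant is a superkey — BCNF.
{ISBN, MemberID, Shelf}: every determinant is a superkey — BCNF.

{Branch, MemberID}; {ISBN, MemberID, Shelf}; {LoanDate, Shelf}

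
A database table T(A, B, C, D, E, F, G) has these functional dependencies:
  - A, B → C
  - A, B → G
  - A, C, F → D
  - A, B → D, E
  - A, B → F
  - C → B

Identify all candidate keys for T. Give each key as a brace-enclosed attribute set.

{A, B}, {A, C}

{A} never appears on the right of any FD, so every key must include it.
{A, B} is a candidate key since {A, B}⁺ = {A, B, C, D, E, F, G} covers every attribute.
{A, C} is a candidate key since {A, C}⁺ = {A, B, C, D, E, F, G} covers every attribute.
These are minimal and exhaustive — every other superkey contains one of them.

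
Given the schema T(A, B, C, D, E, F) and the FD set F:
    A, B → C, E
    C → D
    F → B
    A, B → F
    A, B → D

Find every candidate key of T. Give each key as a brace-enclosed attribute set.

{A} never appears on the right of any FD, so every key must include it.
Closure of {A, B} is {A, B, C, D, E, F}, the whole schema; {A, B} is a candidate key.
Closure of {A, F} is {A, B, C, D, E, F}, the whole schema; {A, F} is a candidate key.
These are minimal and exhaustive — every other superkey contains one of them.

{A, B}, {A, F}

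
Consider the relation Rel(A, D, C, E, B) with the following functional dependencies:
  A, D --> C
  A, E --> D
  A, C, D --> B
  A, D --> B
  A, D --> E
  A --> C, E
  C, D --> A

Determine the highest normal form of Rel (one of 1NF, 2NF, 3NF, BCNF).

Candidate keys: {A}, {C, D}. Prime attributes: {A, C, D}.
The left-hand side of every FD is a superkey, so BCNF is satisfied.

BCNF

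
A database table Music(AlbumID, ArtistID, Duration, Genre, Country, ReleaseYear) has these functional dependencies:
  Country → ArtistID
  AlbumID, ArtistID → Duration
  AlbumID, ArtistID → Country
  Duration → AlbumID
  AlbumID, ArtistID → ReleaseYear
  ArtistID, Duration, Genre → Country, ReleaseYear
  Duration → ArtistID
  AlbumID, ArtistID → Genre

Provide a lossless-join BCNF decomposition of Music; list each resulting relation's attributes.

{AlbumID, Country, Duration, Genre, ReleaseYear}; {ArtistID, Country}

Candidate keys of the original relation: {AlbumID, ArtistID}, {AlbumID, Country}, {Duration}.
{AlbumID, ArtistID, Country, Duration, Genre, ReleaseYear}: {Country} determines {ArtistID, Country} here but is not a superkey — split on Country → ArtistID, giving {ArtistID, Country} and {AlbumID, Country, Duration, Genre, ReleaseYear}.
{ArtistID, Country}: every determinant is a superkey — BCNF.
{AlbumID, Country, Duration, Genre, ReleaseYear}: every determinant is a superkey — BCNF.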